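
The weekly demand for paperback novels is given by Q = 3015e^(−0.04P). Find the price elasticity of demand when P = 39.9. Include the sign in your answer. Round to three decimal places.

-1.596

At P = 39.9, Q = 611.158.
dQ/dP = −0.04·3015e^(−0.04P) = −0.04Q = -24.446.
ε = (dQ/dP)(P/Q) = (-24.446)(39.9/611.158).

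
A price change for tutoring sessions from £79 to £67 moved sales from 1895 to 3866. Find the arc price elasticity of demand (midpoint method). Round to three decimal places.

ΔQ = 3866 − 1895 = 1971; ΔP = 67 − 79 = -12.
Midpoints: P̄ = 73.00, Q̄ = 2880.5.
ε = (ΔQ/ΔP)(P̄/Q̄) = (1971/-12)(73.00/2880.5).

-4.163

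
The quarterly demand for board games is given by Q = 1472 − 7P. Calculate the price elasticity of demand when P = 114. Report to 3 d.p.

At P = 114, Q = 674.
dQ/dP = −7.
ε = (dQ/dP)(P/Q) = (-7)(114/674).
|ε| > 1, so demand is elastic at this price.

-1.184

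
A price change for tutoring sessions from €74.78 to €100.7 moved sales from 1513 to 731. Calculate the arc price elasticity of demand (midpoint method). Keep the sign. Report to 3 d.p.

ΔQ = 731 − 1513 = -782; ΔP = 100.7 − 74.78 = 25.92.
Midpoints: P̄ = 87.74, Q̄ = 1122.0.
ε = (ΔQ/ΔP)(P̄/Q̄) = (-782/25.92)(87.74/1122.0).

-2.359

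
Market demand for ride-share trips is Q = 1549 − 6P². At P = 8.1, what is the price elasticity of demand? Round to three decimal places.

At P = 8.1, Q = 1155.340.
dQ/dP = −12P = -97.200.
ε = (dQ/dP)(P/Q) = (-97.200)(8.1/1155.340).
|ε| < 1, so demand is inelastic at this price.

-0.681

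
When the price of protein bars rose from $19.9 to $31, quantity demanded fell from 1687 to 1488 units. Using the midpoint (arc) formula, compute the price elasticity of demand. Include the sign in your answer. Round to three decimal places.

-0.287

ΔQ = 1488 − 1687 = -199; ΔP = 31 − 19.9 = 11.1.
Midpoints: P̄ = 25.45, Q̄ = 1587.5.
ε = (ΔQ/ΔP)(P̄/Q̄) = (-199/11.1)(25.45/1587.5).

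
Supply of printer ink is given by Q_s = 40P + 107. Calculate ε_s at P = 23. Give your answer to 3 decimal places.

0.896

At P = 23, Q_s = 1027.
dQ_s/dP = 40.
ε_s = (dQ_s/dP)(P/Q_s) = (40)(23/1027).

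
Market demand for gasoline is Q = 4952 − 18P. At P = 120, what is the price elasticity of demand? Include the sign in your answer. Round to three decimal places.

At P = 120, Q = 2792.
dQ/dP = −18.
ε = (dQ/dP)(P/Q) = (-18)(120/2792).

-0.774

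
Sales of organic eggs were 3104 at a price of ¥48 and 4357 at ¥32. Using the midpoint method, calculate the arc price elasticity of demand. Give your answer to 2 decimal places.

ΔQ = 4357 − 3104 = 1253; ΔP = 32 − 48 = -16.
Midpoints: P̄ = 40.00, Q̄ = 3730.5.
ε = (ΔQ/ΔP)(P̄/Q̄) = (1253/-16)(40.00/3730.5).

-0.84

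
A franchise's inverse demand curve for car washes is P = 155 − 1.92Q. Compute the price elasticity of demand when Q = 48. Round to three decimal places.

At Q = 48, P = 155 − 1.92(48) = 62.84.
dP/dQ = −1.92, so dQ/dP = 1/(−1.92) = -0.521.
ε = (dQ/dP)(P/Q) = (-0.521)(62.84/48).

-0.682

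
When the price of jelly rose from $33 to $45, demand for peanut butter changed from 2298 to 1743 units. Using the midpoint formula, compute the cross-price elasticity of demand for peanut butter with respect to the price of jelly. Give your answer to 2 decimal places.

ΔQ_x = 1743 − 2298 = -555; ΔP_y = 45 − 33 = 12.
Midpoints: P̄_y = 39.00, Q̄_x = 2020.5.
ε_xy = (ΔQ_x/ΔP_y)(P̄_y/Q̄_x) = (-555/12)(39.00/2020.5).
ε_xy < 0, so the goods are complements.

-0.89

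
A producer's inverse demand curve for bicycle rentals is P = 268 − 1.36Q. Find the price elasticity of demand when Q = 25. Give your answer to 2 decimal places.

At Q = 25, P = 268 − 1.36(25) = 234.00.
dP/dQ = −1.36, so dQ/dP = 1/(−1.36) = -0.735.
ε = (dQ/dP)(P/Q) = (-0.735)(234.00/25).

-6.88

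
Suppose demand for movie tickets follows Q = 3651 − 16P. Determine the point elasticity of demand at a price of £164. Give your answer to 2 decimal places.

At P = 164, Q = 1027.
dQ/dP = −16.
ε = (dQ/dP)(P/Q) = (-16)(164/1027).

-2.56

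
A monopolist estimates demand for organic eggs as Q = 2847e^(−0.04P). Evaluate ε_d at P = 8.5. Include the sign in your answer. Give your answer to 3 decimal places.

-0.340

At P = 8.5, Q = 2026.410.
dQ/dP = −0.04·2847e^(−0.04P) = −0.04Q = -81.056.
ε = (dQ/dP)(P/Q) = (-81.056)(8.5/2026.410).
|ε| < 1, so demand is inelastic at this price.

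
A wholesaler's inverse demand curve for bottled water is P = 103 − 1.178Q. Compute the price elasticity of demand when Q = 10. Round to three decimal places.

-7.744

At Q = 10, P = 103 − 1.178(10) = 91.22.
dP/dQ = −1.178, so dQ/dP = 1/(−1.178) = -0.849.
ε = (dQ/dP)(P/Q) = (-0.849)(91.22/10).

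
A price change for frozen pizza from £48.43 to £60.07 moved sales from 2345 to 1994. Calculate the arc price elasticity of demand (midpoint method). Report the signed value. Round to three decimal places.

ΔQ = 1994 − 2345 = -351; ΔP = 60.07 − 48.43 = 11.64.
Midpoints: P̄ = 54.25, Q̄ = 2169.5.
ε = (ΔQ/ΔP)(P̄/Q̄) = (-351/11.64)(54.25/2169.5).

-0.754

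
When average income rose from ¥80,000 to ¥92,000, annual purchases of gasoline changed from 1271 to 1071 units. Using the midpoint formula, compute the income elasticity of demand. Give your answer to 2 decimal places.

-1.22

ΔQ = -200, ΔI = 12000. Midpoints: Ī = 86,000, Q̄ = 1171.0.
ε_I = (ΔQ/ΔI)(Ī/Q̄) = (-200/12000)(86000/1171.0).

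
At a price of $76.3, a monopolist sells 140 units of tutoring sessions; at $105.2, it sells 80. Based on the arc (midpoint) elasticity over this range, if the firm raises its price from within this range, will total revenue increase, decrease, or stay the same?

Arc ε = (-60/28.9)(90.75/110.0) ≈ -1.713.
|ε| = 1.71 > 1, so demand is elastic. A price rise therefore reduces total revenue.

decrease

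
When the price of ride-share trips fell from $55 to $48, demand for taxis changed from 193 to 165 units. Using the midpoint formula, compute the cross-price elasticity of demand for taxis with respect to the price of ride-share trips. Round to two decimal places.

ΔQ_x = 165 − 193 = -28; ΔP_y = 48 − 55 = -7.
Midpoints: P̄_y = 51.50, Q̄_x = 179.0.
ε_xy = (ΔQ_x/ΔP_y)(P̄_y/Q̄_x) = (-28/-7)(51.50/179.0).
ε_xy > 0, so the goods are substitutes.

1.15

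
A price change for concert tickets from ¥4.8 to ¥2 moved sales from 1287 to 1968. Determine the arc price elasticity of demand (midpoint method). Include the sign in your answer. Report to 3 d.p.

-0.508

ΔQ = 1968 − 1287 = 681; ΔP = 2 − 4.8 = -2.8.
Midpoints: P̄ = 3.40, Q̄ = 1627.5.
ε = (ΔQ/ΔP)(P̄/Q̄) = (681/-2.8)(3.40/1627.5).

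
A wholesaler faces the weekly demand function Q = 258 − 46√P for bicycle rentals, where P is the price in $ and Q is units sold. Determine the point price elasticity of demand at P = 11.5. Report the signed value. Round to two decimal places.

-0.76

At P = 11.5, Q = 102.006.
dQ/dP = −46/(2√P) = -6.782.
ε = (dQ/dP)(P/Q) = (-6.782)(11.5/102.006).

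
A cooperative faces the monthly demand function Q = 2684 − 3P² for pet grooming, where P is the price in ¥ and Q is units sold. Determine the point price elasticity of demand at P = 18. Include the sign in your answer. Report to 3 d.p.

-1.136

At P = 18, Q = 1712.
dQ/dP = −6P = -108.
ε = (dQ/dP)(P/Q) = (-108)(18/1712).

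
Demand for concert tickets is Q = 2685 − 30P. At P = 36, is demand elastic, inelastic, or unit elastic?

inelastic

Q = 1605, dQ/dP = -30.
ε = (dQ/dP)(P/Q) ≈ -0.673.
|ε| = 0.67 < 1.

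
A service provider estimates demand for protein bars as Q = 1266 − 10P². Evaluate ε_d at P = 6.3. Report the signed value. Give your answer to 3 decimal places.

-0.913

At P = 6.3, Q = 869.100.
dQ/dP = −20P = -126.
ε = (dQ/dP)(P/Q) = (-126)(6.3/869.100).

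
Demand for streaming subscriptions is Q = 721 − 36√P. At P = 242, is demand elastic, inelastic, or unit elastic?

Q = 160.971, dQ/dP = -1.157.
ε = (dQ/dP)(P/Q) ≈ -1.740.
|ε| = 1.74 > 1.

elastic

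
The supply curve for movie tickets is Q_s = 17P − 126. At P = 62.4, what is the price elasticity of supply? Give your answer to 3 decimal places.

1.135

At P = 62.4, Q_s = 934.80.
dQ_s/dP = 17.
ε_s = (dQ_s/dP)(P/Q_s) = (17)(62.4/934.80).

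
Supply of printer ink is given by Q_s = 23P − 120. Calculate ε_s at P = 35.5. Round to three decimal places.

At P = 35.5, Q_s = 696.50.
dQ_s/dP = 23.
ε_s = (dQ_s/dP)(P/Q_s) = (23)(35.5/696.50).

1.172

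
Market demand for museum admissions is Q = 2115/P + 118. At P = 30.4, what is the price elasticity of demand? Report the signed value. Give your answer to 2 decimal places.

-0.37

At P = 30.4, Q = 187.572.
dQ/dP = −2115/P² = -2.289.
ε = (dQ/dP)(P/Q) = (-2.289)(30.4/187.572).
|ε| < 1, so demand is inelastic at this price.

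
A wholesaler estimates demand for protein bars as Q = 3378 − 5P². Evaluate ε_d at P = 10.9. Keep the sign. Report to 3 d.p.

-0.427

At P = 10.9, Q = 2783.950.
dQ/dP = −10P = -109.
ε = (dQ/dP)(P/Q) = (-109)(10.9/2783.950).
|ε| < 1, so demand is inelastic at this price.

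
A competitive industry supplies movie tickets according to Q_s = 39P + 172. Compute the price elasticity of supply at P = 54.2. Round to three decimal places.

0.925

At P = 54.2, Q_s = 2285.80.
dQ_s/dP = 39.
ε_s = (dQ_s/dP)(P/Q_s) = (39)(54.2/2285.80).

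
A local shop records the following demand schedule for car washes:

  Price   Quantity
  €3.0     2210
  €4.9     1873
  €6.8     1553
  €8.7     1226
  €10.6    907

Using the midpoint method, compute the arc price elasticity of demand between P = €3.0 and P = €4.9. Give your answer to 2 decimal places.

At P = 3.0, Q = 2210; at P = 4.9, Q = 1873.
ΔQ = -337, ΔP = 1.9. Midpoints: P̄ = 3.95, Q̄ = 2041.5.
ε = (ΔQ/ΔP)(P̄/Q̄) = (-337/1.9)(3.95/2041.5).

-0.34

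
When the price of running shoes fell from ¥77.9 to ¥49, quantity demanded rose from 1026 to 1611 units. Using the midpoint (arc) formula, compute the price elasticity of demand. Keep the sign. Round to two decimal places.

-0.97

ΔQ = 1611 − 1026 = 585; ΔP = 49 − 77.9 = -28.9.
Midpoints: P̄ = 63.45, Q̄ = 1318.5.
ε = (ΔQ/ΔP)(P̄/Q̄) = (585/-28.9)(63.45/1318.5).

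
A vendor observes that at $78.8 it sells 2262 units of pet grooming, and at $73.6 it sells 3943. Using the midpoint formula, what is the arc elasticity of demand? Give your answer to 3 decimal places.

-7.940

ΔQ = 3943 − 2262 = 1681; ΔP = 73.6 − 78.8 = -5.2.
Midpoints: P̄ = 76.20, Q̄ = 3102.5.
ε = (ΔQ/ΔP)(P̄/Q̄) = (1681/-5.2)(76.20/3102.5).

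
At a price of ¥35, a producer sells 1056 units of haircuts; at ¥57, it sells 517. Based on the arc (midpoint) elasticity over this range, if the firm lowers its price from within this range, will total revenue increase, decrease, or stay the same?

Arc ε = (-539/22)(46.00/786.5) ≈ -1.433.
|ε| = 1.43 > 1, so demand is elastic. A price cut therefore raises total revenue.

increase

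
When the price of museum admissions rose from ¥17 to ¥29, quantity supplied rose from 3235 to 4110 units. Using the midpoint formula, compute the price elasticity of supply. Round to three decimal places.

ΔQ = 4110 − 3235 = 875; ΔP = 29 − 17 = 12.
Midpoints: P̄ = 23.00, Q̄ = 3672.5.
ε_s = (ΔQ/ΔP)(P̄/Q̄) = (875/12)(23.00/3672.5).

0.457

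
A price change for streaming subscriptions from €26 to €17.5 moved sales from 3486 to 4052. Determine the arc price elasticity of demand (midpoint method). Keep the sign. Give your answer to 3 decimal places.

ΔQ = 4052 − 3486 = 566; ΔP = 17.5 − 26 = -8.5.
Midpoints: P̄ = 21.75, Q̄ = 3769.0.
ε = (ΔQ/ΔP)(P̄/Q̄) = (566/-8.5)(21.75/3769.0).

-0.384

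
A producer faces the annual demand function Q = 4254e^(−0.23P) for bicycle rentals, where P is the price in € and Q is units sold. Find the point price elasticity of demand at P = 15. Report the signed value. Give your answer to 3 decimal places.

At P = 15, Q = 135.046.
dQ/dP = −0.23·4254e^(−0.23P) = −0.23Q = -31.061.
ε = (dQ/dP)(P/Q) = (-31.061)(15/135.046).

-3.450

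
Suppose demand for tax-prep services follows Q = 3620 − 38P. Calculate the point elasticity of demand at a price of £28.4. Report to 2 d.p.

-0.42

At P = 28.4, Q = 2540.800.
dQ/dP = −38.
ε = (dQ/dP)(P/Q) = (-38)(28.4/2540.800).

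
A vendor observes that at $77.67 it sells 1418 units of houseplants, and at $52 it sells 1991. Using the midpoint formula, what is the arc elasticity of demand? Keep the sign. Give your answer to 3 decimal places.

-0.849

ΔQ = 1991 − 1418 = 573; ΔP = 52 − 77.67 = -25.67.
Midpoints: P̄ = 64.84, Q̄ = 1704.5.
ε = (ΔQ/ΔP)(P̄/Q̄) = (573/-25.67)(64.84/1704.5).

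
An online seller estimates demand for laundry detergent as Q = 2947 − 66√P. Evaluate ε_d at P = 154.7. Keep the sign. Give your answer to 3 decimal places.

At P = 154.7, Q = 2126.102.
dQ/dP = −66/(2√P) = -2.653.
ε = (dQ/dP)(P/Q) = (-2.653)(154.7/2126.102).
|ε| < 1, so demand is inelastic at this price.

-0.193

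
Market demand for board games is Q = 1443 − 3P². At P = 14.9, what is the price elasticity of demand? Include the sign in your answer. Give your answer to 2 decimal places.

At P = 14.9, Q = 776.970.
dQ/dP = −6P = -89.400.
ε = (dQ/dP)(P/Q) = (-89.400)(14.9/776.970).

-1.71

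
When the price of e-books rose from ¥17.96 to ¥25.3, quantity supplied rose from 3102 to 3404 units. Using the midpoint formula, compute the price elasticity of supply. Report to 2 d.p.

0.27

ΔQ = 3404 − 3102 = 302; ΔP = 25.3 − 17.96 = 7.34.
Midpoints: P̄ = 21.63, Q̄ = 3253.0.
ε_s = (ΔQ/ΔP)(P̄/Q̄) = (302/7.34)(21.63/3253.0).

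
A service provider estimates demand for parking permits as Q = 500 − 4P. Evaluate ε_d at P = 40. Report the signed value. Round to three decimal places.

At P = 40, Q = 340.
dQ/dP = −4.
ε = (dQ/dP)(P/Q) = (-4)(40/340).

-0.471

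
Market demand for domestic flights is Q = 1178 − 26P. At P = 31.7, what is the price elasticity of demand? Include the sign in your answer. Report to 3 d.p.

At P = 31.7, Q = 353.800.
dQ/dP = −26.
ε = (dQ/dP)(P/Q) = (-26)(31.7/353.800).
|ε| > 1, so demand is elastic at this price.

-2.330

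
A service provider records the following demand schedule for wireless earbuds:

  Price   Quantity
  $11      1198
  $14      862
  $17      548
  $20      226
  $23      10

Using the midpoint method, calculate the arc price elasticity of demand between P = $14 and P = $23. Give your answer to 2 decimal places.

-4.02

At P = 14, Q = 862; at P = 23, Q = 10.
ΔQ = -852, ΔP = 9. Midpoints: P̄ = 18.50, Q̄ = 436.0.
ε = (ΔQ/ΔP)(P̄/Q̄) = (-852/9)(18.50/436.0).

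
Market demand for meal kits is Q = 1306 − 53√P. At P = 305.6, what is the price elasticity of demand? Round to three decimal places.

-1.221

At P = 305.6, Q = 379.485.
dQ/dP = −53/(2√P) = -1.516.
ε = (dQ/dP)(P/Q) = (-1.516)(305.6/379.485).
|ε| > 1, so demand is elastic at this price.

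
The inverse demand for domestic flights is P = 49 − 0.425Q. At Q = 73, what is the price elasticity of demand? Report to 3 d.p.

At Q = 73, P = 49 − 0.425(73) = 17.98.
dP/dQ = −0.425, so dQ/dP = 1/(−0.425) = -2.353.
ε = (dQ/dP)(P/Q) = (-2.353)(17.98/73).

-0.579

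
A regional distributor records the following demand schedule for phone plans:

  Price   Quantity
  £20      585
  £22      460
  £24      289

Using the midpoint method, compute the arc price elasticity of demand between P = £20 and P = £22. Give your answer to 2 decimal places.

At P = 20, Q = 585; at P = 22, Q = 460.
ΔQ = -125, ΔP = 2. Midpoints: P̄ = 21.00, Q̄ = 522.5.
ε = (ΔQ/ΔP)(P̄/Q̄) = (-125/2)(21.00/522.5).

-2.51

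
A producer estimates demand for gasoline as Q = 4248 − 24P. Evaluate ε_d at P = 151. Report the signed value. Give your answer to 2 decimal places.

-5.81

At P = 151, Q = 624.
dQ/dP = −24.
ε = (dQ/dP)(P/Q) = (-24)(151/624).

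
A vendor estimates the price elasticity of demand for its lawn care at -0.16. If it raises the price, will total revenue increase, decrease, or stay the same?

|ε| = 0.16 < 1, so demand is inelastic. A price rise therefore raises total revenue.

increase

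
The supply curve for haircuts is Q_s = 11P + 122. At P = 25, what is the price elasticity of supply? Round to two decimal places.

At P = 25, Q_s = 397.
dQ_s/dP = 11.
ε_s = (dQ_s/dP)(P/Q_s) = (11)(25/397).

0.69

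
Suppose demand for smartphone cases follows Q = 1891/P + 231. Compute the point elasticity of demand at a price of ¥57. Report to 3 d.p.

-0.126

At P = 57, Q = 264.175.
dQ/dP = −1891/P² = -0.582.
ε = (dQ/dP)(P/Q) = (-0.582)(57/264.175).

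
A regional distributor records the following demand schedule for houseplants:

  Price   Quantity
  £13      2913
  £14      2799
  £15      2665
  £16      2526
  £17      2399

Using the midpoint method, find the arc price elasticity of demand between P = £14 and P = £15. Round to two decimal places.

At P = 14, Q = 2799; at P = 15, Q = 2665.
ΔQ = -134, ΔP = 1. Midpoints: P̄ = 14.50, Q̄ = 2732.0.
ε = (ΔQ/ΔP)(P̄/Q̄) = (-134/1)(14.50/2732.0).

-0.71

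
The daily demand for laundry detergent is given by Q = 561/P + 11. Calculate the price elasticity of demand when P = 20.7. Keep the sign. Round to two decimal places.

-0.71

At P = 20.7, Q = 38.101.
dQ/dP = −561/P² = -1.309.
ε = (dQ/dP)(P/Q) = (-1.309)(20.7/38.101).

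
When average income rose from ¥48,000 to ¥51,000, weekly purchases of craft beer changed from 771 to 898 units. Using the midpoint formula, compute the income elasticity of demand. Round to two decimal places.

2.51

ΔQ = 127, ΔI = 3000. Midpoints: Ī = 49,500, Q̄ = 834.5.
ε_I = (ΔQ/ΔI)(Ī/Q̄) = (127/3000)(49500/834.5).
ε_I > 0, so the good is normal.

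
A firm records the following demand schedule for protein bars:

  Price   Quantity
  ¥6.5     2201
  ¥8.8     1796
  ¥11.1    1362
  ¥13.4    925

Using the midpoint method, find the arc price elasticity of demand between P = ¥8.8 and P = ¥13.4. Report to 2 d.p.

-1.54

At P = 8.8, Q = 1796; at P = 13.4, Q = 925.
ΔQ = -871, ΔP = 4.6. Midpoints: P̄ = 11.10, Q̄ = 1360.5.
ε = (ΔQ/ΔP)(P̄/Q̄) = (-871/4.6)(11.10/1360.5).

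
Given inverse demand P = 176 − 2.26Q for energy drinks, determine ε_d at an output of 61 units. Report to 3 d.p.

-0.277

At Q = 61, P = 176 − 2.26(61) = 38.14.
dP/dQ = −2.26, so dQ/dP = 1/(−2.26) = -0.442.
ε = (dQ/dP)(P/Q) = (-0.442)(38.14/61).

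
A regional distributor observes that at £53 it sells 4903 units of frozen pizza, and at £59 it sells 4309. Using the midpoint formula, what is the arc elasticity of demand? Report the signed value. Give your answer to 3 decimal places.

ΔQ = 4309 − 4903 = -594; ΔP = 59 − 53 = 6.
Midpoints: P̄ = 56.00, Q̄ = 4606.0.
ε = (ΔQ/ΔP)(P̄/Q̄) = (-594/6)(56.00/4606.0).

-1.204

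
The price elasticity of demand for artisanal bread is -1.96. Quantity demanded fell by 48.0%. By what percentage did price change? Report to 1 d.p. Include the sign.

24.5%

%ΔP ≈ %ΔQ / ε = (-48.0%)/(-1.96) = 24.49%.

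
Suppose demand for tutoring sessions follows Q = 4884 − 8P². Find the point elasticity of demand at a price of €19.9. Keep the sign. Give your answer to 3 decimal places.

At P = 19.9, Q = 1715.920.
dQ/dP = −16P = -318.400.
ε = (dQ/dP)(P/Q) = (-318.400)(19.9/1715.920).
|ε| > 1, so demand is elastic at this price.

-3.693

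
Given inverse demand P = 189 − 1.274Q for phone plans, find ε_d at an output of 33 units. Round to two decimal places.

-3.50

At Q = 33, P = 189 − 1.274(33) = 146.96.
dP/dQ = −1.274, so dQ/dP = 1/(−1.274) = -0.785.
ε = (dQ/dP)(P/Q) = (-0.785)(146.96/33).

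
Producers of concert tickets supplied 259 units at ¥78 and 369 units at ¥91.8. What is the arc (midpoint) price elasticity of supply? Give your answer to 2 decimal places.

ΔQ = 369 − 259 = 110; ΔP = 91.8 − 78 = 13.8.
Midpoints: P̄ = 84.90, Q̄ = 314.0.
ε_s = (ΔQ/ΔP)(P̄/Q̄) = (110/13.8)(84.90/314.0).

2.16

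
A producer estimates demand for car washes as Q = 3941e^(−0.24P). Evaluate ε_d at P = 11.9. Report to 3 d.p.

-2.856

At P = 11.9, Q = 226.601.
dQ/dP = −0.24·3941e^(−0.24P) = −0.24Q = -54.384.
ε = (dQ/dP)(P/Q) = (-54.384)(11.9/226.601).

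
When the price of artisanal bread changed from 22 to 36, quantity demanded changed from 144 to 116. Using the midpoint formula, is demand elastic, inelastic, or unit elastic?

Arc ε ≈ -0.446.
|ε| = 0.45 < 1.

inelastic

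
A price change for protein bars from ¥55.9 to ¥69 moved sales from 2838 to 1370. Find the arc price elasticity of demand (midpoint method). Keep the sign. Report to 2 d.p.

-3.33

ΔQ = 1370 − 2838 = -1468; ΔP = 69 − 55.9 = 13.1.
Midpoints: P̄ = 62.45, Q̄ = 2104.0.
ε = (ΔQ/ΔP)(P̄/Q̄) = (-1468/13.1)(62.45/2104.0).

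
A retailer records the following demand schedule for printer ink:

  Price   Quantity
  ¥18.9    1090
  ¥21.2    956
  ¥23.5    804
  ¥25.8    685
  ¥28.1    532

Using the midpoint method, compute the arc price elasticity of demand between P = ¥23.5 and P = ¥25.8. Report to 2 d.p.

-1.71

At P = 23.5, Q = 804; at P = 25.8, Q = 685.
ΔQ = -119, ΔP = 2.3. Midpoints: P̄ = 24.65, Q̄ = 744.5.
ε = (ΔQ/ΔP)(P̄/Q̄) = (-119/2.3)(24.65/744.5).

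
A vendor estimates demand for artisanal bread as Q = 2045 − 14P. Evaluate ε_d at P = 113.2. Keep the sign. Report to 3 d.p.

At P = 113.2, Q = 460.200.
dQ/dP = −14.
ε = (dQ/dP)(P/Q) = (-14)(113.2/460.200).
|ε| > 1, so demand is elastic at this price.

-3.444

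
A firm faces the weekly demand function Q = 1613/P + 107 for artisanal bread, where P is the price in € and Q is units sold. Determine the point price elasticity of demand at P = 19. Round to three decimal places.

-0.442

At P = 19, Q = 191.895.
dQ/dP = −1613/P² = -4.468.
ε = (dQ/dP)(P/Q) = (-4.468)(19/191.895).
|ε| < 1, so demand is inelastic at this price.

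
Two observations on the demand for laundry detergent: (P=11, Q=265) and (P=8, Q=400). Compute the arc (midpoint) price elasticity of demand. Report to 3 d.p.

-1.286

ΔQ = 400 − 265 = 135; ΔP = 8 − 11 = -3.
Midpoints: P̄ = 9.50, Q̄ = 332.5.
ε = (ΔQ/ΔP)(P̄/Q̄) = (135/-3)(9.50/332.5).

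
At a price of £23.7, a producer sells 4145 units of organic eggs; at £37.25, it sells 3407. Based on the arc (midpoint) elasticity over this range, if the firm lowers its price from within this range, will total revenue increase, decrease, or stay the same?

decrease

Arc ε = (-738/13.55)(30.48/3776.0) ≈ -0.440.
|ε| = 0.44 < 1, so demand is inelastic. A price cut therefore reduces total revenue.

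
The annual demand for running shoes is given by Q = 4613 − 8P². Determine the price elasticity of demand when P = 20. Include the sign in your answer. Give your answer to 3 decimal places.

At P = 20, Q = 1413.
dQ/dP = −16P = -320.
ε = (dQ/dP)(P/Q) = (-320)(20/1413).

-4.529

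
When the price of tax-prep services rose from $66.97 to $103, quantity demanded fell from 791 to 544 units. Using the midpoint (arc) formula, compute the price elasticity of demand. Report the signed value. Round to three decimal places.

-0.873

ΔQ = 544 − 791 = -247; ΔP = 103 − 66.97 = 36.03.
Midpoints: P̄ = 84.98, Q̄ = 667.5.
ε = (ΔQ/ΔP)(P̄/Q̄) = (-247/36.03)(84.98/667.5).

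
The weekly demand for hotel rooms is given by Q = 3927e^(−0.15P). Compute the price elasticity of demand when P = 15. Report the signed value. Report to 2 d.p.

-2.25

At P = 15, Q = 413.903.
dQ/dP = −0.15·3927e^(−0.15P) = −0.15Q = -62.085.
ε = (dQ/dP)(P/Q) = (-62.085)(15/413.903).
|ε| > 1, so demand is elastic at this price.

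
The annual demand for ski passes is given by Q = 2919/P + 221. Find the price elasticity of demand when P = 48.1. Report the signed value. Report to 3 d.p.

-0.215

At P = 48.1, Q = 281.686.
dQ/dP = −2919/P² = -1.262.
ε = (dQ/dP)(P/Q) = (-1.262)(48.1/281.686).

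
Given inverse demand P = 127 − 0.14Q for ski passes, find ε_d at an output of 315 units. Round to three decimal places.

-1.880

At Q = 315, P = 127 − 0.14(315) = 82.90.
dP/dQ = −0.14, so dQ/dP = 1/(−0.14) = -7.143.
ε = (dQ/dP)(P/Q) = (-7.143)(82.90/315).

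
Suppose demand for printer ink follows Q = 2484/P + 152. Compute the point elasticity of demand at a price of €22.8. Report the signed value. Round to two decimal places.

At P = 22.8, Q = 260.947.
dQ/dP = −2484/P² = -4.778.
ε = (dQ/dP)(P/Q) = (-4.778)(22.8/260.947).

-0.42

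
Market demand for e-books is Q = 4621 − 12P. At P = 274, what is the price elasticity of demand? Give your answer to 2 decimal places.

At P = 274, Q = 1333.
dQ/dP = −12.
ε = (dQ/dP)(P/Q) = (-12)(274/1333).

-2.47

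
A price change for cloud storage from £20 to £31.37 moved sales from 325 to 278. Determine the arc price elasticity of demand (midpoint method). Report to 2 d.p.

-0.35

ΔQ = 278 − 325 = -47; ΔP = 31.37 − 20 = 11.37.
Midpoints: P̄ = 25.69, Q̄ = 301.5.
ε = (ΔQ/ΔP)(P̄/Q̄) = (-47/11.37)(25.69/301.5).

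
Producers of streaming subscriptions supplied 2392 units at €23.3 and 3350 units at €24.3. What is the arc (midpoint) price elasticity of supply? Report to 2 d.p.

7.94

ΔQ = 3350 − 2392 = 958; ΔP = 24.3 − 23.3 = 1.
Midpoints: P̄ = 23.80, Q̄ = 2871.0.
ε_s = (ΔQ/ΔP)(P̄/Q̄) = (958/1)(23.80/2871.0).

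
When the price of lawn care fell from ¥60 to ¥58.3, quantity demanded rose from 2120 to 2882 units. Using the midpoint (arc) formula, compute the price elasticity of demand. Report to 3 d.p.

ΔQ = 2882 − 2120 = 762; ΔP = 58.3 − 60 = -1.7.
Midpoints: P̄ = 59.15, Q̄ = 2501.0.
ε = (ΔQ/ΔP)(P̄/Q̄) = (762/-1.7)(59.15/2501.0).

-10.601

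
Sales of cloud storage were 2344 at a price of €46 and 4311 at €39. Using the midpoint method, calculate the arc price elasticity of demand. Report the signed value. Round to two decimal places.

ΔQ = 4311 − 2344 = 1967; ΔP = 39 − 46 = -7.
Midpoints: P̄ = 42.50, Q̄ = 3327.5.
ε = (ΔQ/ΔP)(P̄/Q̄) = (1967/-7)(42.50/3327.5).

-3.59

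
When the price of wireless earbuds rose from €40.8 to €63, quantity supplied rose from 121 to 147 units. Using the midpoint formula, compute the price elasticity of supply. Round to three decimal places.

0.454

ΔQ = 147 − 121 = 26; ΔP = 63 − 40.8 = 22.2.
Midpoints: P̄ = 51.90, Q̄ = 134.0.
ε_s = (ΔQ/ΔP)(P̄/Q̄) = (26/22.2)(51.90/134.0).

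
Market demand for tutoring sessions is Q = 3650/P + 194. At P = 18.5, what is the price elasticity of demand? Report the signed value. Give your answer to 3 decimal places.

-0.504

At P = 18.5, Q = 391.297.
dQ/dP = −3650/P² = -10.665.
ε = (dQ/dP)(P/Q) = (-10.665)(18.5/391.297).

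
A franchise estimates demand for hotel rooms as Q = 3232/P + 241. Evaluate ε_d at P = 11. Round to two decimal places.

-0.55

At P = 11, Q = 534.818.
dQ/dP = −3232/P² = -26.711.
ε = (dQ/dP)(P/Q) = (-26.711)(11/534.818).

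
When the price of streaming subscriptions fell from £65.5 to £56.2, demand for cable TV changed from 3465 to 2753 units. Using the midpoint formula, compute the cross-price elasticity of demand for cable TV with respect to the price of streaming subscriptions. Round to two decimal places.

1.50

ΔQ_x = 2753 − 3465 = -712; ΔP_y = 56.2 − 65.5 = -9.3.
Midpoints: P̄_y = 60.85, Q̄_x = 3109.0.
ε_xy = (ΔQ_x/ΔP_y)(P̄_y/Q̄_x) = (-712/-9.3)(60.85/3109.0).
ε_xy > 0, so the goods are substitutes.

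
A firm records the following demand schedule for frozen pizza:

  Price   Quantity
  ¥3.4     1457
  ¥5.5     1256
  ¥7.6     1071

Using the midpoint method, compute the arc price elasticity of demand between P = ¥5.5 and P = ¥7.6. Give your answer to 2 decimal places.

At P = 5.5, Q = 1256; at P = 7.6, Q = 1071.
ΔQ = -185, ΔP = 2.1. Midpoints: P̄ = 6.55, Q̄ = 1163.5.
ε = (ΔQ/ΔP)(P̄/Q̄) = (-185/2.1)(6.55/1163.5).

-0.50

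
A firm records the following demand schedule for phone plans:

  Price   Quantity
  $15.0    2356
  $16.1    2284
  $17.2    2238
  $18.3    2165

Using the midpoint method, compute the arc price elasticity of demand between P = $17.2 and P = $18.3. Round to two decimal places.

At P = 17.2, Q = 2238; at P = 18.3, Q = 2165.
ΔQ = -73, ΔP = 1.1. Midpoints: P̄ = 17.75, Q̄ = 2201.5.
ε = (ΔQ/ΔP)(P̄/Q̄) = (-73/1.1)(17.75/2201.5).

-0.54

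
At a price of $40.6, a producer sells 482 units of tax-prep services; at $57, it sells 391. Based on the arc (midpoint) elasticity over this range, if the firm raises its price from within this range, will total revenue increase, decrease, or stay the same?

increase

Arc ε = (-91/16.4)(48.80/436.5) ≈ -0.620.
|ε| = 0.62 < 1, so demand is inelastic. A price rise therefore raises total revenue.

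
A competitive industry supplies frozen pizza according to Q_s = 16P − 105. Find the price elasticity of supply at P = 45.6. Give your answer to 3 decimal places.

At P = 45.6, Q_s = 624.60.
dQ_s/dP = 16.
ε_s = (dQ_s/dP)(P/Q_s) = (16)(45.6/624.60).

1.168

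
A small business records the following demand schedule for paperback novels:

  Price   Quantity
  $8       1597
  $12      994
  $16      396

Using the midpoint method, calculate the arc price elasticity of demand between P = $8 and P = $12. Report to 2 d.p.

-1.16

At P = 8, Q = 1597; at P = 12, Q = 994.
ΔQ = -603, ΔP = 4. Midpoints: P̄ = 10.00, Q̄ = 1295.5.
ε = (ΔQ/ΔP)(P̄/Q̄) = (-603/4)(10.00/1295.5).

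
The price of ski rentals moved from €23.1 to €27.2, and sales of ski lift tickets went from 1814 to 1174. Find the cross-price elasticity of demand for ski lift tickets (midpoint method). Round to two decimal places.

ΔQ_x = 1174 − 1814 = -640; ΔP_y = 27.2 − 23.1 = 4.1.
Midpoints: P̄_y = 25.15, Q̄_x = 1494.0.
ε_xy = (ΔQ_x/ΔP_y)(P̄_y/Q̄_x) = (-640/4.1)(25.15/1494.0).

-2.63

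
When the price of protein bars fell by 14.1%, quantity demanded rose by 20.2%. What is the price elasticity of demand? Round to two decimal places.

ε = %ΔQ / %ΔP = (20.2)/(-14.1) = -1.433.

-1.43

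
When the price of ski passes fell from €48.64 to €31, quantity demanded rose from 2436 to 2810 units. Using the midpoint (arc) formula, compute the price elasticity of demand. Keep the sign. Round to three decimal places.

-0.322

ΔQ = 2810 − 2436 = 374; ΔP = 31 − 48.64 = -17.64.
Midpoints: P̄ = 39.82, Q̄ = 2623.0.
ε = (ΔQ/ΔP)(P̄/Q̄) = (374/-17.64)(39.82/2623.0).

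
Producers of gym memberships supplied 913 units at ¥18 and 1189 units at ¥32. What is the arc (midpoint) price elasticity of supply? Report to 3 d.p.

0.469

ΔQ = 1189 − 913 = 276; ΔP = 32 − 18 = 14.
Midpoints: P̄ = 25.00, Q̄ = 1051.0.
ε_s = (ΔQ/ΔP)(P̄/Q̄) = (276/14)(25.00/1051.0).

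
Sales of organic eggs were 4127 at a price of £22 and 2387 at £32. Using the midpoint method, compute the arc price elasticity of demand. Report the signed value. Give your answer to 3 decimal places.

-1.442

ΔQ = 2387 − 4127 = -1740; ΔP = 32 − 22 = 10.
Midpoints: P̄ = 27.00, Q̄ = 3257.0.
ε = (ΔQ/ΔP)(P̄/Q̄) = (-1740/10)(27.00/3257.0).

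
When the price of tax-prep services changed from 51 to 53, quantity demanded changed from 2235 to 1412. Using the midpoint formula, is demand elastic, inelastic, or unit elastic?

elastic

Arc ε ≈ -11.735.
|ε| = 11.73 > 1.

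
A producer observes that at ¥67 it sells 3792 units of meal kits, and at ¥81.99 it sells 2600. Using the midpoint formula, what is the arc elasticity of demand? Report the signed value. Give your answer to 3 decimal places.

ΔQ = 2600 − 3792 = -1192; ΔP = 81.99 − 67 = 14.99.
Midpoints: P̄ = 74.50, Q̄ = 3196.0.
ε = (ΔQ/ΔP)(P̄/Q̄) = (-1192/14.99)(74.50/3196.0).

-1.854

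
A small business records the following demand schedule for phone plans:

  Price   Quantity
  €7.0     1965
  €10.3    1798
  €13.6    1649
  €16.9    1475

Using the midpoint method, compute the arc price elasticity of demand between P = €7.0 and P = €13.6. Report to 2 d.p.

-0.27

At P = 7.0, Q = 1965; at P = 13.6, Q = 1649.
ΔQ = -316, ΔP = 6.6. Midpoints: P̄ = 10.30, Q̄ = 1807.0.
ε = (ΔQ/ΔP)(P̄/Q̄) = (-316/6.6)(10.30/1807.0).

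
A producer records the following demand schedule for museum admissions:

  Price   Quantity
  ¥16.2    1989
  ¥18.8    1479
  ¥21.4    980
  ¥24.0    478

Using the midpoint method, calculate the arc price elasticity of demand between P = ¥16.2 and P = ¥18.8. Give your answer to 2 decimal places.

-1.98

At P = 16.2, Q = 1989; at P = 18.8, Q = 1479.
ΔQ = -510, ΔP = 2.6. Midpoints: P̄ = 17.50, Q̄ = 1734.0.
ε = (ΔQ/ΔP)(P̄/Q̄) = (-510/2.6)(17.50/1734.0).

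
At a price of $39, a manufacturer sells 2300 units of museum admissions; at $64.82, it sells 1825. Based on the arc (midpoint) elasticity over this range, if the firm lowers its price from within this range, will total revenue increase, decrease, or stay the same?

decrease

Arc ε = (-475/25.82)(51.91/2062.5) ≈ -0.463.
|ε| = 0.46 < 1, so demand is inelastic. A price cut therefore reduces total revenue.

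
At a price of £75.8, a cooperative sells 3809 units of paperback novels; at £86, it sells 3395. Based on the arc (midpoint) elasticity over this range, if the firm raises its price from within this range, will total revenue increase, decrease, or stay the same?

Arc ε = (-414/10.2)(80.90/3602.0) ≈ -0.912.
|ε| = 0.91 < 1, so demand is inelastic. A price rise therefore raises total revenue.

increase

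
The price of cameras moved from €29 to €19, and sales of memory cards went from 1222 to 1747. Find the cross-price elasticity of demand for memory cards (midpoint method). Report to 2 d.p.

ΔQ_x = 1747 − 1222 = 525; ΔP_y = 19 − 29 = -10.
Midpoints: P̄_y = 24.00, Q̄_x = 1484.5.
ε_xy = (ΔQ_x/ΔP_y)(P̄_y/Q̄_x) = (525/-10)(24.00/1484.5).
ε_xy < 0, so the goods are complements.

-0.85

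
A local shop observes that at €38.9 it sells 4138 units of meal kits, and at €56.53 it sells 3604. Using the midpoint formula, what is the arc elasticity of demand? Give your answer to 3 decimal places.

-0.373

ΔQ = 3604 − 4138 = -534; ΔP = 56.53 − 38.9 = 17.63.
Midpoints: P̄ = 47.72, Q̄ = 3871.0.
ε = (ΔQ/ΔP)(P̄/Q̄) = (-534/17.63)(47.72/3871.0).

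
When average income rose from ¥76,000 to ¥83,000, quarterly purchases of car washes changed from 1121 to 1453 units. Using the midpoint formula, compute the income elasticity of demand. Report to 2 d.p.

2.93

ΔQ = 332, ΔI = 7000. Midpoints: Ī = 79,500, Q̄ = 1287.0.
ε_I = (ΔQ/ΔI)(Ī/Q̄) = (332/7000)(79500/1287.0).
ε_I > 0, so the good is normal.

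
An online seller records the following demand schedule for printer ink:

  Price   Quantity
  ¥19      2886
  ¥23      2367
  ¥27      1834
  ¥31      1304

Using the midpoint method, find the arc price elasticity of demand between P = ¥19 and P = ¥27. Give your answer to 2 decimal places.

-1.28

At P = 19, Q = 2886; at P = 27, Q = 1834.
ΔQ = -1052, ΔP = 8. Midpoints: P̄ = 23.00, Q̄ = 2360.0.
ε = (ΔQ/ΔP)(P̄/Q̄) = (-1052/8)(23.00/2360.0).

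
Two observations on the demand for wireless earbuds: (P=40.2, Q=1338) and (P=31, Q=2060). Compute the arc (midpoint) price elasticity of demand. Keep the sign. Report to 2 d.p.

ΔQ = 2060 − 1338 = 722; ΔP = 31 − 40.2 = -9.2.
Midpoints: P̄ = 35.60, Q̄ = 1699.0.
ε = (ΔQ/ΔP)(P̄/Q̄) = (722/-9.2)(35.60/1699.0).

-1.64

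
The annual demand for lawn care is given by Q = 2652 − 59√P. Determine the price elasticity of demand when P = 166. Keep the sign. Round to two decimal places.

At P = 166, Q = 1891.838.
dQ/dP = −59/(2√P) = -2.290.
ε = (dQ/dP)(P/Q) = (-2.290)(166/1891.838).

-0.20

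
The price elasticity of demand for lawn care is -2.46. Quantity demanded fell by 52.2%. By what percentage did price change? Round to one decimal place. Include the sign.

%ΔP ≈ %ΔQ / ε = (-52.2%)/(-2.46) = 21.22%.

21.2%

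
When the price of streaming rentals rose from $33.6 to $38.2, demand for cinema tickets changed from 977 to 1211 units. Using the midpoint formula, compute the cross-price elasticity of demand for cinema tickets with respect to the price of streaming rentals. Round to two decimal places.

ΔQ_x = 1211 − 977 = 234; ΔP_y = 38.2 − 33.6 = 4.6.
Midpoints: P̄_y = 35.90, Q̄_x = 1094.0.
ε_xy = (ΔQ_x/ΔP_y)(P̄_y/Q̄_x) = (234/4.6)(35.90/1094.0).

1.67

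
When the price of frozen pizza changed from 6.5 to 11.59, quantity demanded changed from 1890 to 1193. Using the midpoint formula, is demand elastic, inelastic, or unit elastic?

inelastic

Arc ε ≈ -0.803.
|ε| = 0.80 < 1.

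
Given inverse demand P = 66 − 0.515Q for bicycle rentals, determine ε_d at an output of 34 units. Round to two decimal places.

At Q = 34, P = 66 − 0.515(34) = 48.49.
dP/dQ = −0.515, so dQ/dP = 1/(−0.515) = -1.942.
ε = (dQ/dP)(P/Q) = (-1.942)(48.49/34).

-2.77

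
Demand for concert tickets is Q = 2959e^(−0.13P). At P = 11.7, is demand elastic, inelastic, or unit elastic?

Q = 646.522, dQ/dP = -84.048.
ε = (dQ/dP)(P/Q) ≈ -1.521.
|ε| = 1.52 > 1.

elastic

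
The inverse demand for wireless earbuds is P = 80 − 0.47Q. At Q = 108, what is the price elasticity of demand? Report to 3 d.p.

-0.576

At Q = 108, P = 80 − 0.47(108) = 29.24.
dP/dQ = −0.47, so dQ/dP = 1/(−0.47) = -2.128.
ε = (dQ/dP)(P/Q) = (-2.128)(29.24/108).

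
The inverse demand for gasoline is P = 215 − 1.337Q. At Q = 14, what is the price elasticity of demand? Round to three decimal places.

-10.486

At Q = 14, P = 215 − 1.337(14) = 196.28.
dP/dQ = −1.337, so dQ/dP = 1/(−1.337) = -0.748.
ε = (dQ/dP)(P/Q) = (-0.748)(196.28/14).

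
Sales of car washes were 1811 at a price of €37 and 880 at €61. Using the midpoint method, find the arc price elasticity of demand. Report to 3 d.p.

-1.413

ΔQ = 880 − 1811 = -931; ΔP = 61 − 37 = 24.
Midpoints: P̄ = 49.00, Q̄ = 1345.5.
ε = (ΔQ/ΔP)(P̄/Q̄) = (-931/24)(49.00/1345.5).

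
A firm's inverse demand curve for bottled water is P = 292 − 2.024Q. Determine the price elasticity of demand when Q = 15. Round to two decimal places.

-8.62

At Q = 15, P = 292 − 2.024(15) = 261.64.
dP/dQ = −2.024, so dQ/dP = 1/(−2.024) = -0.494.
ε = (dQ/dP)(P/Q) = (-0.494)(261.64/15).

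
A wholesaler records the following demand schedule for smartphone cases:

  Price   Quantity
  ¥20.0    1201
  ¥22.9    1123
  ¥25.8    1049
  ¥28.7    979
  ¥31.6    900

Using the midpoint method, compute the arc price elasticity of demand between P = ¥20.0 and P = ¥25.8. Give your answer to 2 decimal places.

-0.53

At P = 20.0, Q = 1201; at P = 25.8, Q = 1049.
ΔQ = -152, ΔP = 5.8. Midpoints: P̄ = 22.90, Q̄ = 1125.0.
ε = (ΔQ/ΔP)(P̄/Q̄) = (-152/5.8)(22.90/1125.0).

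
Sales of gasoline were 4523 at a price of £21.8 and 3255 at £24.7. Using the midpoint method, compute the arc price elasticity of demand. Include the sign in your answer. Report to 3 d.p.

ΔQ = 3255 − 4523 = -1268; ΔP = 24.7 − 21.8 = 2.9.
Midpoints: P̄ = 23.25, Q̄ = 3889.0.
ε = (ΔQ/ΔP)(P̄/Q̄) = (-1268/2.9)(23.25/3889.0).

-2.614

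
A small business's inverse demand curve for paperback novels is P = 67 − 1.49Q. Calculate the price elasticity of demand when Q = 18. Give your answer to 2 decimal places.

At Q = 18, P = 67 − 1.49(18) = 40.18.
dP/dQ = −1.49, so dQ/dP = 1/(−1.49) = -0.671.
ε = (dQ/dP)(P/Q) = (-0.671)(40.18/18).

-1.50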